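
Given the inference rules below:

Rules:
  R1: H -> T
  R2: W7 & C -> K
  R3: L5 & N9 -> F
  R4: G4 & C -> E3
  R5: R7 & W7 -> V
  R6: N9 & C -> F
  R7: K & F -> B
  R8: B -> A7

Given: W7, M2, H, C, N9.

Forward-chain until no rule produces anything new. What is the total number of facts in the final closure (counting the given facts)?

Round 1 fires R1, R2, R6, giving T, K, F.
Round 2 fires R7, giving B.
Round 3 fires R8, giving A7.
Closure: {A7, B, C, F, H, K, M2, N9, T, W7} — 10 facts.

10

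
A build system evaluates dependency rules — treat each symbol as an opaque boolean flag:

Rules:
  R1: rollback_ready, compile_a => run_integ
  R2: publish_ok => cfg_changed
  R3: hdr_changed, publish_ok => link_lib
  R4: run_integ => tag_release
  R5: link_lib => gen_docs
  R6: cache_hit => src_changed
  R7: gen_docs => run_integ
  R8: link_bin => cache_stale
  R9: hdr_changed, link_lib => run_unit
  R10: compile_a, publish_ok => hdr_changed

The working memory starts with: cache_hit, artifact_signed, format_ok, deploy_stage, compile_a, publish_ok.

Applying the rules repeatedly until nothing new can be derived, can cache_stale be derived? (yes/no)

[1] R2 [publish_ok => cfg_changed]; R6 [cache_hit => src_changed]; R10 [compile_a, publish_ok => hdr_changed]. ⇒ new: cfg_changed, src_changed, hdr_changed.
[2] R3 [hdr_changed, publish_ok => link_lib]. ⇒ new: link_lib.
[3] R5 [link_lib => gen_docs]; R9 [hdr_changed, link_lib => run_unit]. ⇒ new: gen_docs, run_unit.
[4] R7 [gen_docs => run_integ]. ⇒ new: run_integ.
[5] R4 [run_integ => tag_release]. ⇒ new: tag_release.
Fixed point reached. cache_stale is concluded only by R8; R8 needs link_bin (never derived).

no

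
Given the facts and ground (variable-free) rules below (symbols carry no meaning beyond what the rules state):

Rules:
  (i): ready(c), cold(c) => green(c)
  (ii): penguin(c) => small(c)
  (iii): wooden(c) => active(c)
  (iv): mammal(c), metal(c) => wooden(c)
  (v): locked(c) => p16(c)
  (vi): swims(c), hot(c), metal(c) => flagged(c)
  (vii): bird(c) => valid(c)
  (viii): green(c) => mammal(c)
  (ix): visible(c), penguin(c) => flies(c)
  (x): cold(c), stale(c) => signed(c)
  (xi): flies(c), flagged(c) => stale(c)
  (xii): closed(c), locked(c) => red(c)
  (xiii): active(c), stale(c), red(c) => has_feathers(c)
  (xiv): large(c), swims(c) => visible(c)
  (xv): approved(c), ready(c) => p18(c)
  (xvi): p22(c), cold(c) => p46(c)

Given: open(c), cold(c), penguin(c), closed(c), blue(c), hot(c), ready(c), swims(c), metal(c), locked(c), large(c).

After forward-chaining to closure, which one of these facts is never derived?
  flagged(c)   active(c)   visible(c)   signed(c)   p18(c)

p18(c)

Round 1 — (i), (ii), (v), (vi), (xii), (xiv), derive green(c), small(c), p16(c), flagged(c), red(c), visible(c).
Round 2 — (viii), (ix), derive mammal(c), flies(c).
Round 3 — (iv), (xi), derive wooden(c), stale(c).
Round 4 — (iii), (x), derive active(c), signed(c).
Round 5 — (xiii), derive has_feathers(c).
Derived: active(c) (round 4), signed(c) (round 4), flagged(c) (round 1), visible(c) (round 1). p18(c) never appears in any round.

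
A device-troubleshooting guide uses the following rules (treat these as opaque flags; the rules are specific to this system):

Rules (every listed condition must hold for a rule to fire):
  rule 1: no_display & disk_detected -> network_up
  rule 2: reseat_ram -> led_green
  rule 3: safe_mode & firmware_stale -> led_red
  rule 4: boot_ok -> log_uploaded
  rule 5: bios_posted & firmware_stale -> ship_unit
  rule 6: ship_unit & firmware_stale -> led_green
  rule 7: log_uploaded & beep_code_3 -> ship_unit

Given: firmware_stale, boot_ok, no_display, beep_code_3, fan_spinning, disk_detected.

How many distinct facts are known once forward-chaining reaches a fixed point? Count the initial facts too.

Round 1 fires rule 1, rule 4, giving network_up, log_uploaded.
Round 2 fires rule 7, giving ship_unit.
Round 3 fires rule 6, giving led_green.
Closure: {beep_code_3, boot_ok, disk_detected, fan_spinning, firmware_stale, led_green, log_uploaded, network_up, no_display, ship_unit} — 10 facts.

10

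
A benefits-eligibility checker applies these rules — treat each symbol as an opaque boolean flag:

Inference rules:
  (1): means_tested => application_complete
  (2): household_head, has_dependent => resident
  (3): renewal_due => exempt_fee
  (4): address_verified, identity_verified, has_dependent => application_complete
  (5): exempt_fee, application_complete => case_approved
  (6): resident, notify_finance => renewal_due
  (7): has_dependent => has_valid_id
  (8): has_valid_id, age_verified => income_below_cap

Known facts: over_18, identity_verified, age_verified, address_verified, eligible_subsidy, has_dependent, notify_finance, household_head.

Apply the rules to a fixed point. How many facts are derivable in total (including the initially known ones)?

Round 1 fires (2), (4), (7), giving resident, application_complete, has_valid_id.
Round 2 fires (6), (8), giving renewal_due, income_below_cap.
Round 3 fires (3), giving exempt_fee.
Round 4 fires (5), giving case_approved.
Closure: {address_verified, age_verified, application_complete, case_approved, eligible_subsidy, exempt_fee, has_dependent, has_valid_id, household_head, identity_verified, income_below_cap, notify_finance, over_18, renewal_due, resident} — 15 facts.

15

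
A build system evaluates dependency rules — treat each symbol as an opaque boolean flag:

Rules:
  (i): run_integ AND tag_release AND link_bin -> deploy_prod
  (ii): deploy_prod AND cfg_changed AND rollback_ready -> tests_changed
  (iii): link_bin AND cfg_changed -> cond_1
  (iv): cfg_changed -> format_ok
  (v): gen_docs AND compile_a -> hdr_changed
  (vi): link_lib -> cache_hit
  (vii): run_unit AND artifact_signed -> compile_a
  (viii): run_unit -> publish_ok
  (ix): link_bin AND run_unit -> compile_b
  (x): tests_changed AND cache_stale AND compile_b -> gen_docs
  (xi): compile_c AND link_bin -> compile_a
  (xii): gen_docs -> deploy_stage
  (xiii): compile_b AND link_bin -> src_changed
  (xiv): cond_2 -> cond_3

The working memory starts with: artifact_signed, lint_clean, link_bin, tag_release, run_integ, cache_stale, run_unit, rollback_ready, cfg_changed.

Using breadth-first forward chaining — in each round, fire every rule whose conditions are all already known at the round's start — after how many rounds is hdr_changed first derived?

4

[1] (i) [run_integ AND tag_release AND link_bin -> deploy_prod]; (iii) [link_bin AND cfg_changed -> cond_1]; (iv) [cfg_changed -> format_ok]; (vii) [run_unit AND artifact_signed -> compile_a]; (viii) [run_unit -> publish_ok]; (ix) [link_bin AND run_unit -> compile_b]. ⇒ new: deploy_prod, cond_1, format_ok, compile_a, publish_ok, compile_b.
[2] (ii) [deploy_prod AND cfg_changed AND rollback_ready -> tests_changed]; (xiii) [compile_b AND link_bin -> src_changed]. ⇒ new: tests_changed, src_changed.
[3] (x) [tests_changed AND cache_stale AND compile_b -> gen_docs]. ⇒ new: gen_docs.
[4] (v) [gen_docs AND compile_a -> hdr_changed]; (xii) [gen_docs -> deploy_stage]. ⇒ new: hdr_changed, deploy_stage.
hdr_changed first appears in round 4.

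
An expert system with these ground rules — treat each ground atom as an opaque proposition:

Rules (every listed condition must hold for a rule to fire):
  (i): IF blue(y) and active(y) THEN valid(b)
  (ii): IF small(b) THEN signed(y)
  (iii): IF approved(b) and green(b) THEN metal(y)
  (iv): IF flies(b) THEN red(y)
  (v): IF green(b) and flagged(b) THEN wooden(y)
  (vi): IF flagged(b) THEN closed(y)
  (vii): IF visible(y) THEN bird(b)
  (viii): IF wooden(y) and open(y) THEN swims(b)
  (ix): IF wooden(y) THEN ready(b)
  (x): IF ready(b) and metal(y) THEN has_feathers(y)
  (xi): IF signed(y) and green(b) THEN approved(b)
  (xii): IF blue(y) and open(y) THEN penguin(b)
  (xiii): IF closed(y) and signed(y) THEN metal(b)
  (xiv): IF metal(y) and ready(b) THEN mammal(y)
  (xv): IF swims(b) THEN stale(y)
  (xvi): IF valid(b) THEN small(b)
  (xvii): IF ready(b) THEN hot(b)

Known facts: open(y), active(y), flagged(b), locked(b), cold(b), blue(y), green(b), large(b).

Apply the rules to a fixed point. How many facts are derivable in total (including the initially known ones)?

23

Round 1: (i) [IF blue(y) and active(y) THEN valid(b)]; (v) [IF green(b) and flagged(b) THEN wooden(y)]; (vi) [IF flagged(b) THEN closed(y)]; (xii) [IF blue(y) and open(y) THEN penguin(b)]. Adds valid(b), wooden(y), closed(y), penguin(b).
Round 2: (viii) [IF wooden(y) and open(y) THEN swims(b)]; (ix) [IF wooden(y) THEN ready(b)]; (xvi) [IF valid(b) THEN small(b)]. Adds swims(b), ready(b), small(b).
Round 3: (ii) [IF small(b) THEN signed(y)]; (xv) [IF swims(b) THEN stale(y)]; (xvii) [IF ready(b) THEN hot(b)]. Adds signed(y), stale(y), hot(b).
Round 4: (xi) [IF signed(y) and green(b) THEN approved(b)]; (xiii) [IF closed(y) and signed(y) THEN metal(b)]. Adds approved(b), metal(b).
Round 5: (iii) [IF approved(b) and green(b) THEN metal(y)]. Adds metal(y).
Round 6: (x) [IF ready(b) and metal(y) THEN has_feathers(y)]; (xiv) [IF metal(y) and ready(b) THEN mammal(y)]. Adds has_feathers(y), mammal(y).
Closure: {active(y), approved(b), blue(y), closed(y), cold(b), flagged(b), green(b), has_feathers(y), hot(b), large(b), locked(b), mammal(y), metal(b), metal(y), open(y), penguin(b), ready(b), signed(y), small(b), stale(y), swims(b), valid(b), wooden(y)} — 23 facts.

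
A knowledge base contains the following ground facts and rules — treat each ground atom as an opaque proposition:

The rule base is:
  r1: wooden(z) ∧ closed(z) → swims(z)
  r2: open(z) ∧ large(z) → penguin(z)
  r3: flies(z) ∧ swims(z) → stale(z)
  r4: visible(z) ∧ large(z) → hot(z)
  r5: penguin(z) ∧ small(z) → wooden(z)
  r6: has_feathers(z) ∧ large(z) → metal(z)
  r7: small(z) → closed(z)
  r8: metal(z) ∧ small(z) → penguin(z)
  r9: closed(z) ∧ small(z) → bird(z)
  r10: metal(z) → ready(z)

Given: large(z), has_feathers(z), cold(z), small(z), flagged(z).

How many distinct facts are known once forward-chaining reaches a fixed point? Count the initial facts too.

12

Round 1: r6 [has_feathers(z) ∧ large(z) → metal(z)]; r7 [small(z) → closed(z)]. Adds metal(z), closed(z).
Round 2: r8 [metal(z) ∧ small(z) → penguin(z)]; r9 [closed(z) ∧ small(z) → bird(z)]; r10 [metal(z) → ready(z)]. Adds penguin(z), bird(z), ready(z).
Round 3: r5 [penguin(z) ∧ small(z) → wooden(z)]. Adds wooden(z).
Round 4: r1 [wooden(z) ∧ closed(z) → swims(z)]. Adds swims(z).
Closure: {bird(z), closed(z), cold(z), flagged(z), has_feathers(z), large(z), metal(z), penguin(z), ready(z), small(z), swims(z), wooden(z)} — 12 facts.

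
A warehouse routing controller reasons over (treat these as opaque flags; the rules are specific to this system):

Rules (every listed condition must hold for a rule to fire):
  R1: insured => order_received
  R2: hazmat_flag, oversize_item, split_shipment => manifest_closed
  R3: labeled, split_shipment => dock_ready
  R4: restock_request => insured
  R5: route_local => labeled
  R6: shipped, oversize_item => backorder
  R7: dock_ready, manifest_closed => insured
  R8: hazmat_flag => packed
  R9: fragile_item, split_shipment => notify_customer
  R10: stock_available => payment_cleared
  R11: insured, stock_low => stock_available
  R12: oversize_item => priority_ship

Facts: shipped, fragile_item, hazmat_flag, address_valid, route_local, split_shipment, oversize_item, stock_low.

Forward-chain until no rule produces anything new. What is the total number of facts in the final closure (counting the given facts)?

Round 1: R2 [hazmat_flag, oversize_item, split_shipment => manifest_closed]; R5 [route_local => labeled]; R6 [shipped, oversize_item => backorder]; R8 [hazmat_flag => packed]; R9 [fragile_item, split_shipment => notify_customer]; R12 [oversize_item => priority_ship]. Adds manifest_closed, labeled, backorder, packed, notify_customer, priority_ship.
Round 2: R3 [labeled, split_shipment => dock_ready]. Adds dock_ready.
Round 3: R7 [dock_ready, manifest_closed => insured]. Adds insured.
Round 4: R1 [insured => order_received]; R11 [insured, stock_low => stock_available]. Adds order_received, stock_available.
Round 5: R10 [stock_available => payment_cleared]. Adds payment_cleared.
Closure: {address_valid, backorder, dock_ready, fragile_item, hazmat_flag, insured, labeled, manifest_closed, notify_customer, order_received, oversize_item, packed, payment_cleared, priority_ship, route_local, shipped, split_shipment, stock_available, stock_low} — 19 facts.

19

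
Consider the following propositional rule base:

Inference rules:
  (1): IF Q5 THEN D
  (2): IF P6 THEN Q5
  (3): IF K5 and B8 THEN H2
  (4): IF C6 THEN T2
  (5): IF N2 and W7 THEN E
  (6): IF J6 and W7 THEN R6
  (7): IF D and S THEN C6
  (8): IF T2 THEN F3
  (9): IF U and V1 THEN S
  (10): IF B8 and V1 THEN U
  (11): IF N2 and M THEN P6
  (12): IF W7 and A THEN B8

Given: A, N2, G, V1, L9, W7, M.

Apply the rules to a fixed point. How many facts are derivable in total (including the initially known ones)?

17

Round 1: (5) [IF N2 and W7 THEN E]; (11) [IF N2 and M THEN P6]; (12) [IF W7 and A THEN B8]. New: E, P6, B8.
Round 2: (2) [IF P6 THEN Q5]; (10) [IF B8 and V1 THEN U]. New: Q5, U.
Round 3: (1) [IF Q5 THEN D]; (9) [IF U and V1 THEN S]. New: D, S.
Round 4: (7) [IF D and S THEN C6]. New: C6.
Round 5: (4) [IF C6 THEN T2]. New: T2.
Round 6: (8) [IF T2 THEN F3]. New: F3.
Closure: {A, B8, C6, D, E, F3, G, L9, M, N2, P6, Q5, S, T2, U, V1, W7} — 17 facts.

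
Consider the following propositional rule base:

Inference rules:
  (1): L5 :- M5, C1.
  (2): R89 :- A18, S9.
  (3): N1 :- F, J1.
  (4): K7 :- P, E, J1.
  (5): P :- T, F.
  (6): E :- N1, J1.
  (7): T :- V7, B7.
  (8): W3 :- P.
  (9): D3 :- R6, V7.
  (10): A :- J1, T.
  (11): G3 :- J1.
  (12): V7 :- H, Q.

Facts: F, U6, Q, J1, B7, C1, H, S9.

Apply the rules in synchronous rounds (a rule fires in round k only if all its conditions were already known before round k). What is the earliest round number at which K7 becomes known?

Round 1: (3) [N1 :- F, J1.]; (11) [G3 :- J1.]; (12) [V7 :- H, Q.]. Adds N1, G3, V7.
Round 2: (6) [E :- N1, J1.]; (7) [T :- V7, B7.]. Adds E, T.
Round 3: (5) [P :- T, F.]; (10) [A :- J1, T.]. Adds P, A.
Round 4: (4) [K7 :- P, E, J1.]; (8) [W3 :- P.]. Adds K7, W3.
K7 first appears in round 4.

4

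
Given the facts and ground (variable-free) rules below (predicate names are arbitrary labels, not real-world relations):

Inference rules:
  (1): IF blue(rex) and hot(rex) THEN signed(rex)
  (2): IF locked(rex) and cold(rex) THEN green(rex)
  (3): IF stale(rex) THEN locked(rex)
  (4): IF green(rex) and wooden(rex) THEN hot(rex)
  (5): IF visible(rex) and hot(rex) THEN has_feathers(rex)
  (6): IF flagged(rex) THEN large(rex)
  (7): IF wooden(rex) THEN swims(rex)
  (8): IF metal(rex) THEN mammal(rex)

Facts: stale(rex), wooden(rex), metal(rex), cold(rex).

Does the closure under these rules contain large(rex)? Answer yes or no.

no

Round 1: (3) [IF stale(rex) THEN locked(rex)]; (7) [IF wooden(rex) THEN swims(rex)]; (8) [IF metal(rex) THEN mammal(rex)]. New: locked(rex), swims(rex), mammal(rex).
Round 2: (2) [IF locked(rex) and cold(rex) THEN green(rex)]. New: green(rex).
Round 3: (4) [IF green(rex) and wooden(rex) THEN hot(rex)]. New: hot(rex).
Fixed point reached. large(rex) is concluded only by (6); (6) needs flagged(rex) (never derived).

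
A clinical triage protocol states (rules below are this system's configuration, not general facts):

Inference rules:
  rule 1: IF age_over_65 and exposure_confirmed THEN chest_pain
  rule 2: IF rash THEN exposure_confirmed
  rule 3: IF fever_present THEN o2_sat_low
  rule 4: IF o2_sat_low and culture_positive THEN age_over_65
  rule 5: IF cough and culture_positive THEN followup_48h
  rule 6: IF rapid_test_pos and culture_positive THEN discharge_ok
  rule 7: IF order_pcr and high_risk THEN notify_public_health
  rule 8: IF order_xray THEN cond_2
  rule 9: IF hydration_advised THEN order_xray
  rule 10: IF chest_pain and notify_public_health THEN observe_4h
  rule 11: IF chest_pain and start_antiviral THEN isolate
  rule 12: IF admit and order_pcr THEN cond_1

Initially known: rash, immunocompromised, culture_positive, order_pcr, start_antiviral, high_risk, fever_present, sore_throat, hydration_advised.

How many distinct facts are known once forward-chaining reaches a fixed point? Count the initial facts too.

18

[1] rule 2 [IF rash THEN exposure_confirmed]; rule 3 [IF fever_present THEN o2_sat_low]; rule 7 [IF order_pcr and high_risk THEN notify_public_health]; rule 9 [IF hydration_advised THEN order_xray]. ⇒ new: exposure_confirmed, o2_sat_low, notify_public_health, order_xray.
[2] rule 4 [IF o2_sat_low and culture_positive THEN age_over_65]; rule 8 [IF order_xray THEN cond_2]. ⇒ new: age_over_65, cond_2.
[3] rule 1 [IF age_over_65 and exposure_confirmed THEN chest_pain]. ⇒ new: chest_pain.
[4] rule 10 [IF chest_pain and notify_public_health THEN observe_4h]; rule 11 [IF chest_pain and start_antiviral THEN isolate]. ⇒ new: observe_4h, isolate.
Closure: {age_over_65, chest_pain, cond_2, culture_positive, exposure_confirmed, fever_present, high_risk, hydration_advised, immunocompromised, isolate, notify_public_health, o2_sat_low, observe_4h, order_pcr, order_xray, rash, sore_throat, start_antiviral} — 18 facts.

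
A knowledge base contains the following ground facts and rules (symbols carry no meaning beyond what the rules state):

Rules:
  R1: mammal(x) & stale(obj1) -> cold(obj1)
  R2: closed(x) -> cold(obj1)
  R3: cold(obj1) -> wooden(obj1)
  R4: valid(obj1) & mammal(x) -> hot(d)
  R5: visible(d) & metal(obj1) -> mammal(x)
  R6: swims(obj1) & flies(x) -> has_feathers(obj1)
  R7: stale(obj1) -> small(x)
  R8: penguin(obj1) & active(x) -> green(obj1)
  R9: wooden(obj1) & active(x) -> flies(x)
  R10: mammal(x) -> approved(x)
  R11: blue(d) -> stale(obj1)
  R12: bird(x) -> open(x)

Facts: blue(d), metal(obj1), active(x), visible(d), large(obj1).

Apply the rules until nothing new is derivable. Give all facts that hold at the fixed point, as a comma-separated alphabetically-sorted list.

Round 1 — R5, R11, derive mammal(x), stale(obj1).
Round 2 — R1, R7, R10, derive cold(obj1), small(x), approved(x).
Round 3 — R3, derive wooden(obj1).
Round 4 — R9, derive flies(x).

active(x), approved(x), blue(d), cold(obj1), flies(x), large(obj1), mammal(x), metal(obj1), small(x), stale(obj1), visible(d), wooden(obj1)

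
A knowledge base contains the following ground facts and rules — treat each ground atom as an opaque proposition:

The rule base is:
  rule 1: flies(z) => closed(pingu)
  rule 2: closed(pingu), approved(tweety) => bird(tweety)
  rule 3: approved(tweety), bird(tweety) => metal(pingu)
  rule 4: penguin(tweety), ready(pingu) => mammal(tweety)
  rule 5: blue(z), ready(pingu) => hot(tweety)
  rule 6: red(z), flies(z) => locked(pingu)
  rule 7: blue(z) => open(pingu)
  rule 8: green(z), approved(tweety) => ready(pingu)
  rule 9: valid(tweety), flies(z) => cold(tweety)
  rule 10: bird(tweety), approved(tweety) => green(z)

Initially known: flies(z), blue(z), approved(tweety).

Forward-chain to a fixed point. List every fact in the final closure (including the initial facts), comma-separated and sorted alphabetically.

approved(tweety), bird(tweety), blue(z), closed(pingu), flies(z), green(z), hot(tweety), metal(pingu), open(pingu), ready(pingu)

Round 1: rule 1 [flies(z) => closed(pingu)]; rule 7 [blue(z) => open(pingu)]. New: closed(pingu), open(pingu).
Round 2: rule 2 [closed(pingu), approved(tweety) => bird(tweety)]. New: bird(tweety).
Round 3: rule 3 [approved(tweety), bird(tweety) => metal(pingu)]; rule 10 [bird(tweety), approved(tweety) => green(z)]. New: metal(pingu), green(z).
Round 4: rule 8 [green(z), approved(tweety) => ready(pingu)]. New: ready(pingu).
Round 5: rule 5 [blue(z), ready(pingu) => hot(tweety)]. New: hot(tweety).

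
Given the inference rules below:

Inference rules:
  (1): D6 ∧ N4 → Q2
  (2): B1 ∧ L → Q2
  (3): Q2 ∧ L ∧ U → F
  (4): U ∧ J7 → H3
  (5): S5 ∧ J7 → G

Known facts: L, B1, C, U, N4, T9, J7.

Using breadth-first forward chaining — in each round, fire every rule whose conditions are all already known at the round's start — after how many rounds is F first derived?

Round 1: (2) [B1 ∧ L → Q2]; (4) [U ∧ J7 → H3]. New: Q2, H3.
Round 2: (3) [Q2 ∧ L ∧ U → F]. New: F.
F first appears in round 2.

2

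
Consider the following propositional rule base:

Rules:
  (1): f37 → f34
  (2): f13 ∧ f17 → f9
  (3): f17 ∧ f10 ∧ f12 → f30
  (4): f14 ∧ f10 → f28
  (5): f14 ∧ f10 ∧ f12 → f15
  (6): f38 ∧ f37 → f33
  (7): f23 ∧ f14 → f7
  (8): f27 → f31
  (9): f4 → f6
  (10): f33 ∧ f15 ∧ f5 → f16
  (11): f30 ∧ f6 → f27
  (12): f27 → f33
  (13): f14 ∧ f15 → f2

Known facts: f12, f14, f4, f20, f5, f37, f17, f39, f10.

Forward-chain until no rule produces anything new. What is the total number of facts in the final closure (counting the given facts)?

Round 1 — (1), (3), (4), (5), (9), derive f34, f30, f28, f15, f6.
Round 2 — (11), (13), derive f27, f2.
Round 3 — (8), (12), derive f31, f33.
Round 4 — (10), derive f16.
Closure: {f10, f12, f14, f15, f16, f17, f2, f20, f27, f28, f30, f31, f33, f34, f37, f39, f4, f5, f6} — 19 facts.

19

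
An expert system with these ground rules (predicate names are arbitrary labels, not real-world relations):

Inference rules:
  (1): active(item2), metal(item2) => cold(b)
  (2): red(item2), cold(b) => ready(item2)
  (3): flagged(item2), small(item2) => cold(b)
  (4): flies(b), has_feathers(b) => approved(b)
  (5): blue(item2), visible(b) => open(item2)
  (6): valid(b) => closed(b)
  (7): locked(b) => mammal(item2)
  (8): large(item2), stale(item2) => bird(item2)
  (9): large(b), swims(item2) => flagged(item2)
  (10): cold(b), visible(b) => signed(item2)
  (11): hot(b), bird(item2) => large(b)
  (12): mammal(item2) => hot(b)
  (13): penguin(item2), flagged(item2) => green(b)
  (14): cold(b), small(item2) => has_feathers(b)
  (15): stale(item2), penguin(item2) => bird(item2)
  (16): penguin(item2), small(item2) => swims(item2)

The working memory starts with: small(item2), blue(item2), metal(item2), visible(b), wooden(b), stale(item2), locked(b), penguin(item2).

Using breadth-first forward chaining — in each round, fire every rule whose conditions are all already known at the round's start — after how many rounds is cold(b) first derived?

Round 1 fires (5), (7), (15), (16), giving open(item2), mammal(item2), bird(item2), swims(item2).
Round 2 fires (12), giving hot(b).
Round 3 fires (11), giving large(b).
Round 4 fires (9), giving flagged(item2).
Round 5 fires (3), (13), giving cold(b), green(b).
cold(b) first appears in round 5.

5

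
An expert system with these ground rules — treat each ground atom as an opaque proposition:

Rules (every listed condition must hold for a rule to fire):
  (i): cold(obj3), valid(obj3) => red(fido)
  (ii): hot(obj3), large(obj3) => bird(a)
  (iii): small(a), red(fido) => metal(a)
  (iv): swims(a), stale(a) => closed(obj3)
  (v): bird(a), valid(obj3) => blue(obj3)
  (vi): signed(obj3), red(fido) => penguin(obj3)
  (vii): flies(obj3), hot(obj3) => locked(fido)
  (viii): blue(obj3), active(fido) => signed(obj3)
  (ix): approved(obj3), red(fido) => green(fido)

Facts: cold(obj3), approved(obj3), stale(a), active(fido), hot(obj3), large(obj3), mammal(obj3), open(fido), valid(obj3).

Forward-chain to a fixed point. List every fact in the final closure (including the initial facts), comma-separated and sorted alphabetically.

[1] (i) [cold(obj3), valid(obj3) => red(fido)]; (ii) [hot(obj3), large(obj3) => bird(a)]. ⇒ new: red(fido), bird(a).
[2] (v) [bird(a), valid(obj3) => blue(obj3)]; (ix) [approved(obj3), red(fido) => green(fido)]. ⇒ new: blue(obj3), green(fido).
[3] (viii) [blue(obj3), active(fido) => signed(obj3)]. ⇒ new: signed(obj3).
[4] (vi) [signed(obj3), red(fido) => penguin(obj3)]. ⇒ new: penguin(obj3).

active(fido), approved(obj3), bird(a), blue(obj3), cold(obj3), green(fido), hot(obj3), large(obj3), mammal(obj3), open(fido), penguin(obj3), red(fido), signed(obj3), stale(a), valid(obj3)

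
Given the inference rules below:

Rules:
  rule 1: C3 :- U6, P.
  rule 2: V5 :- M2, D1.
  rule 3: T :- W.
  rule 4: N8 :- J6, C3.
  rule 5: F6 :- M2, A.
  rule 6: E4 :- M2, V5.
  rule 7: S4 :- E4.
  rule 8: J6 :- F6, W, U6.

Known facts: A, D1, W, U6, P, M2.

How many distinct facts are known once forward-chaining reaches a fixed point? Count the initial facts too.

14

Round 1 fires rule 1, rule 2, rule 3, rule 5, giving C3, V5, T, F6.
Round 2 fires rule 6, rule 8, giving E4, J6.
Round 3 fires rule 4, rule 7, giving N8, S4.
Closure: {A, C3, D1, E4, F6, J6, M2, N8, P, S4, T, U6, V5, W} — 14 facts.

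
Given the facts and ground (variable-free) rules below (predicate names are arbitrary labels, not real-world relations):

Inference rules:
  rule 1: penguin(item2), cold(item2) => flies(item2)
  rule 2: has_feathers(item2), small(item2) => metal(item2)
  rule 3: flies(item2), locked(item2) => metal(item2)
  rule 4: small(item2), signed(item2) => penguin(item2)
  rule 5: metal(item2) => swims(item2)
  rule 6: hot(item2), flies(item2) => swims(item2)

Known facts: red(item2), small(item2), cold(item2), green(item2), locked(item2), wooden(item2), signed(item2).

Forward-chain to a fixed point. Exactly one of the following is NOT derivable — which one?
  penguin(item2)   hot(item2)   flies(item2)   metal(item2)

hot(item2)

Round 1 fires rule 4, giving penguin(item2).
Round 2 fires rule 1, giving flies(item2).
Round 3 fires rule 3, giving metal(item2).
Round 4 fires rule 5, giving swims(item2).
Derived: penguin(item2) (round 1), flies(item2) (round 2), metal(item2) (round 3). hot(item2) never appears in any round.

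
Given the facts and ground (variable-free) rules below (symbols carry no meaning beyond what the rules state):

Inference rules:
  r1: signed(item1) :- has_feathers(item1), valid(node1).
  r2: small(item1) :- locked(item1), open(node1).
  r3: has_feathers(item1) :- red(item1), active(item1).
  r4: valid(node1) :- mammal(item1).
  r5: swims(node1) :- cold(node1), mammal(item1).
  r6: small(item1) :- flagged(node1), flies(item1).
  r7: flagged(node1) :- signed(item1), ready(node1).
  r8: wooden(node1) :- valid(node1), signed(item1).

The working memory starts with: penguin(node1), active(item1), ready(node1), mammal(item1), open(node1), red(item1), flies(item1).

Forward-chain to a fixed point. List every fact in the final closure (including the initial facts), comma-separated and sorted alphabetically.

Round 1: r3 [has_feathers(item1) :- red(item1), active(item1).]; r4 [valid(node1) :- mammal(item1).]. Adds has_feathers(item1), valid(node1).
Round 2: r1 [signed(item1) :- has_feathers(item1), valid(node1).]. Adds signed(item1).
Round 3: r7 [flagged(node1) :- signed(item1), ready(node1).]; r8 [wooden(node1) :- valid(node1), signed(item1).]. Adds flagged(node1), wooden(node1).
Round 4: r6 [small(item1) :- flagged(node1), flies(item1).]. Adds small(item1).

active(item1), flagged(node1), flies(item1), has_feathers(item1), mammal(item1), open(node1), penguin(node1), ready(node1), red(item1), signed(item1), small(item1), valid(node1), wooden(node1)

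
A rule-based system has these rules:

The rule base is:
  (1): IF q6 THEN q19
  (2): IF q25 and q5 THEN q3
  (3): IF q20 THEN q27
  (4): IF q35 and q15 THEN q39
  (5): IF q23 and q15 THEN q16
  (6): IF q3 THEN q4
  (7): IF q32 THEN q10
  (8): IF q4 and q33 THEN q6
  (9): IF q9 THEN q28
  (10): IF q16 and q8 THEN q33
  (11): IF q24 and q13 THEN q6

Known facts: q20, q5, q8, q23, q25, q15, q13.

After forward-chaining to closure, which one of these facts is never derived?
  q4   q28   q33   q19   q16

Round 1: (2) [IF q25 and q5 THEN q3]; (3) [IF q20 THEN q27]; (5) [IF q23 and q15 THEN q16]. New: q3, q27, q16.
Round 2: (6) [IF q3 THEN q4]; (10) [IF q16 and q8 THEN q33]. New: q4, q33.
Round 3: (8) [IF q4 and q33 THEN q6]. New: q6.
Round 4: (1) [IF q6 THEN q19]. New: q19.
Derived: q19 (round 4), q4 (round 2), q33 (round 2), q16 (round 1). q28 never appears in any round.

q28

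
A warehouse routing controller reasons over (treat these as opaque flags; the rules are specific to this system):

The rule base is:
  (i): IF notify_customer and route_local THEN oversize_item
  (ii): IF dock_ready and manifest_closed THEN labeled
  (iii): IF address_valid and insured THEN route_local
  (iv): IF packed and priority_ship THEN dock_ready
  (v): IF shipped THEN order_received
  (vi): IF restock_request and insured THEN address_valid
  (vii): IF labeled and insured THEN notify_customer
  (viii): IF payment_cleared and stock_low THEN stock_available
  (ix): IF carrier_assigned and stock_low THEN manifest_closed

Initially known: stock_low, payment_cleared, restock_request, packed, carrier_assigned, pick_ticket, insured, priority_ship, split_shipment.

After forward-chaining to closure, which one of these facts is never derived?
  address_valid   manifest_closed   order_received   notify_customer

Round 1: (iv) [IF packed and priority_ship THEN dock_ready]; (vi) [IF restock_request and insured THEN address_valid]; (viii) [IF payment_cleared and stock_low THEN stock_available]; (ix) [IF carrier_assigned and stock_low THEN manifest_closed]. Adds dock_ready, address_valid, stock_available, manifest_closed.
Round 2: (ii) [IF dock_ready and manifest_closed THEN labeled]; (iii) [IF address_valid and insured THEN route_local]. Adds labeled, route_local.
Round 3: (vii) [IF labeled and insured THEN notify_customer]. Adds notify_customer.
Round 4: (i) [IF notify_customer and route_local THEN oversize_item]. Adds oversize_item.
Derived: manifest_closed (round 1), address_valid (round 1), notify_customer (round 3). order_received never appears in any round.

order_received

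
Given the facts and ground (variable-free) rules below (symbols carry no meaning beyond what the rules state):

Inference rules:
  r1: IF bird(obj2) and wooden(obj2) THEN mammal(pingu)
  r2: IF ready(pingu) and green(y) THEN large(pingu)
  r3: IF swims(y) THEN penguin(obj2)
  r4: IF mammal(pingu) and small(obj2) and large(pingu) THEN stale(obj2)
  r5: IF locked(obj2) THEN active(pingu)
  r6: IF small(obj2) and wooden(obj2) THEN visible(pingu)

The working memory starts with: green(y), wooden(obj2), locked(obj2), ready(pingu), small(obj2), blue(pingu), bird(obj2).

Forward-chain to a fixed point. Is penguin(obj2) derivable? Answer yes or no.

no

Round 1 — r1, r2, r5, r6, derive mammal(pingu), large(pingu), active(pingu), visible(pingu).
Round 2 — r4, derive stale(obj2).
Fixed point reached. penguin(obj2) is concluded only by r3; r3 needs swims(y) (never derived).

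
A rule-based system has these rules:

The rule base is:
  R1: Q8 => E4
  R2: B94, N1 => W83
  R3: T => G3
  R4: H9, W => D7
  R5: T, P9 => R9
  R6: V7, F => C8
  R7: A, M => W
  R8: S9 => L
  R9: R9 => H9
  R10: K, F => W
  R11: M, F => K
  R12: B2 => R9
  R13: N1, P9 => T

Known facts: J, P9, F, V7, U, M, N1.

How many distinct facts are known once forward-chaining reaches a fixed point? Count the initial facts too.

15

Round 1 — R6, R11, R13, derive C8, K, T.
Round 2 — R3, R5, R10, derive G3, R9, W.
Round 3 — R9, derive H9.
Round 4 — R4, derive D7.
Closure: {C8, D7, F, G3, H9, J, K, M, N1, P9, R9, T, U, V7, W} — 15 facts.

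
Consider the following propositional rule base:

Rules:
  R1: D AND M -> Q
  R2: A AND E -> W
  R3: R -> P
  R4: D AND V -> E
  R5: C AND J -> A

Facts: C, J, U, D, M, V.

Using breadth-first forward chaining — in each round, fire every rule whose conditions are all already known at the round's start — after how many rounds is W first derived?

2

[1] R1 [D AND M -> Q]; R4 [D AND V -> E]; R5 [C AND J -> A]. ⇒ new: Q, E, A.
[2] R2 [A AND E -> W]. ⇒ new: W.
W first appears in round 2.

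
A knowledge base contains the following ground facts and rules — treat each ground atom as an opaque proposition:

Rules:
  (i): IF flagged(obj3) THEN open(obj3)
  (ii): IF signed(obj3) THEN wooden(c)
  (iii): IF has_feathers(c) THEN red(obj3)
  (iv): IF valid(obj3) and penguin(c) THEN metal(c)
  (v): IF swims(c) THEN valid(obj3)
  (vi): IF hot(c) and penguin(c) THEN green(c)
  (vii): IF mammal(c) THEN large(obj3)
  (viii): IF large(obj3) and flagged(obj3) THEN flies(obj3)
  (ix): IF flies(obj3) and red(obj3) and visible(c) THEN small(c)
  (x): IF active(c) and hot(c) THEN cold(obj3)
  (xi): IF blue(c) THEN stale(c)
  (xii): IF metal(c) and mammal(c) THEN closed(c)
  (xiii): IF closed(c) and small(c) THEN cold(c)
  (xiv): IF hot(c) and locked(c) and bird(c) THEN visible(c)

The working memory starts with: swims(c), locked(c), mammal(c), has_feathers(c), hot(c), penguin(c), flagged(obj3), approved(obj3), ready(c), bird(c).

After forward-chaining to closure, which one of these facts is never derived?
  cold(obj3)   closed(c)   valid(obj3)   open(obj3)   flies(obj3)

cold(obj3)

Round 1 — (i), (iii), (v), (vi), (vii), (xiv), derive open(obj3), red(obj3), valid(obj3), green(c), large(obj3), visible(c).
Round 2 — (iv), (viii), derive metal(c), flies(obj3).
Round 3 — (ix), (xii), derive small(c), closed(c).
Round 4 — (xiii), derive cold(c).
Derived: flies(obj3) (round 2), open(obj3) (round 1), valid(obj3) (round 1), closed(c) (round 3). cold(obj3) never appears in any round.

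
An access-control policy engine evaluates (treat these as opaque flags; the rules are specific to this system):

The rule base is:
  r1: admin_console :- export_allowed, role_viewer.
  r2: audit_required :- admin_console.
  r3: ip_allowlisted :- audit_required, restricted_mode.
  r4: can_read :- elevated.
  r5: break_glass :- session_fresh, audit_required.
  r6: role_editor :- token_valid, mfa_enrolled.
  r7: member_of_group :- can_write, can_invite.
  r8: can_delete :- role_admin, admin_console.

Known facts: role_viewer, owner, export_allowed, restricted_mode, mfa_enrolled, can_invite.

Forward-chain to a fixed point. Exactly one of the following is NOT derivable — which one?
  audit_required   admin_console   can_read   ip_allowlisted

Round 1 fires r1, giving admin_console.
Round 2 fires r2, giving audit_required.
Round 3 fires r3, giving ip_allowlisted.
Derived: ip_allowlisted (round 3), admin_console (round 1), audit_required (round 2). can_read never appears in any round.

can_read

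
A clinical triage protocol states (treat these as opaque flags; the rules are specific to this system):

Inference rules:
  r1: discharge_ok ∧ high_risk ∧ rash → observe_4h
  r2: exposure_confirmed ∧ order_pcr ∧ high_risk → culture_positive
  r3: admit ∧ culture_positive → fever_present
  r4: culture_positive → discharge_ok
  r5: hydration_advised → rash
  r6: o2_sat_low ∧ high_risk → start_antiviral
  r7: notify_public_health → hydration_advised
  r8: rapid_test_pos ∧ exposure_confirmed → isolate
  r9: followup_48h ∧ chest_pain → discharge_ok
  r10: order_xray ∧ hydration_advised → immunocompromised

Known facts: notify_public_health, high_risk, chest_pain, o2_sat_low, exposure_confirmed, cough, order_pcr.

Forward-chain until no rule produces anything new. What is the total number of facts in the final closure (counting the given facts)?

13

[1] r2 [exposure_confirmed ∧ order_pcr ∧ high_risk → culture_positive]; r6 [o2_sat_low ∧ high_risk → start_antiviral]; r7 [notify_public_health → hydration_advised]. ⇒ new: culture_positive, start_antiviral, hydration_advised.
[2] r4 [culture_positive → discharge_ok]; r5 [hydration_advised → rash]. ⇒ new: discharge_ok, rash.
[3] r1 [discharge_ok ∧ high_risk ∧ rash → observe_4h]. ⇒ new: observe_4h.
Closure: {chest_pain, cough, culture_positive, discharge_ok, exposure_confirmed, high_risk, hydration_advised, notify_public_health, o2_sat_low, observe_4h, order_pcr, rash, start_antiviral} — 13 facts.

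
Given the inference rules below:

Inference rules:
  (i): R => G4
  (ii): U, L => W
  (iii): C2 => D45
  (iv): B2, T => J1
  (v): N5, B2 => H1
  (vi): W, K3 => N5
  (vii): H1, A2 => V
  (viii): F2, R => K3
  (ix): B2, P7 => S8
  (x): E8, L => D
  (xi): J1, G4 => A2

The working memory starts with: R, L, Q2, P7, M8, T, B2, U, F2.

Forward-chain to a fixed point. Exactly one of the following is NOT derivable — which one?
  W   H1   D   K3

Round 1: (i) [R => G4]; (ii) [U, L => W]; (iv) [B2, T => J1]; (viii) [F2, R => K3]; (ix) [B2, P7 => S8]. Adds G4, W, J1, K3, S8.
Round 2: (vi) [W, K3 => N5]; (xi) [J1, G4 => A2]. Adds N5, A2.
Round 3: (v) [N5, B2 => H1]. Adds H1.
Round 4: (vii) [H1, A2 => V]. Adds V.
Derived: H1 (round 3), W (round 1), K3 (round 1). D never appears in any round.

D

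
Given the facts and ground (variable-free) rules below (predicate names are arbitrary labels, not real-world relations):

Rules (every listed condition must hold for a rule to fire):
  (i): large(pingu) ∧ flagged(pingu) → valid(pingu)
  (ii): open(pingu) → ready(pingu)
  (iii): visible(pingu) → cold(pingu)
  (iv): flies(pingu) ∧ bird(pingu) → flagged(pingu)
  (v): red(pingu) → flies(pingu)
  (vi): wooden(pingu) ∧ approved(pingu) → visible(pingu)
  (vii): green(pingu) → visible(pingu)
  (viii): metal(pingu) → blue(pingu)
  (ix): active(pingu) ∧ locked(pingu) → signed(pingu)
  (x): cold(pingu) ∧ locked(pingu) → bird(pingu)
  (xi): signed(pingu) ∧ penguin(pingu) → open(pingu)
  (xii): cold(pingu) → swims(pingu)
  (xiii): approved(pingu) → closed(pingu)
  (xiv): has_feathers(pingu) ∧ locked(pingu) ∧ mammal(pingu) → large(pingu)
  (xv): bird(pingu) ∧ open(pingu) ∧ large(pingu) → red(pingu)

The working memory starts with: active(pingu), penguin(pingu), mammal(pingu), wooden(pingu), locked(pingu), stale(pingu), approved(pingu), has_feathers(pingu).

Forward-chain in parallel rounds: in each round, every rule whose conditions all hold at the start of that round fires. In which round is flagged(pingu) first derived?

Round 1: (vi) [wooden(pingu) ∧ approved(pingu) → visible(pingu)]; (ix) [active(pingu) ∧ locked(pingu) → signed(pingu)]; (xiii) [approved(pingu) → closed(pingu)]; (xiv) [has_feathers(pingu) ∧ locked(pingu) ∧ mammal(pingu) → large(pingu)]. New: visible(pingu), signed(pingu), closed(pingu), large(pingu).
Round 2: (iii) [visible(pingu) → cold(pingu)]; (xi) [signed(pingu) ∧ penguin(pingu) → open(pingu)]. New: cold(pingu), open(pingu).
Round 3: (ii) [open(pingu) → ready(pingu)]; (x) [cold(pingu) ∧ locked(pingu) → bird(pingu)]; (xii) [cold(pingu) → swims(pingu)]. New: ready(pingu), bird(pingu), swims(pingu).
Round 4: (xv) [bird(pingu) ∧ open(pingu) ∧ large(pingu) → red(pingu)]. New: red(pingu).
Round 5: (v) [red(pingu) → flies(pingu)]. New: flies(pingu).
Round 6: (iv) [flies(pingu) ∧ bird(pingu) → flagged(pingu)]. New: flagged(pingu).
flagged(pingu) first appears in round 6.

6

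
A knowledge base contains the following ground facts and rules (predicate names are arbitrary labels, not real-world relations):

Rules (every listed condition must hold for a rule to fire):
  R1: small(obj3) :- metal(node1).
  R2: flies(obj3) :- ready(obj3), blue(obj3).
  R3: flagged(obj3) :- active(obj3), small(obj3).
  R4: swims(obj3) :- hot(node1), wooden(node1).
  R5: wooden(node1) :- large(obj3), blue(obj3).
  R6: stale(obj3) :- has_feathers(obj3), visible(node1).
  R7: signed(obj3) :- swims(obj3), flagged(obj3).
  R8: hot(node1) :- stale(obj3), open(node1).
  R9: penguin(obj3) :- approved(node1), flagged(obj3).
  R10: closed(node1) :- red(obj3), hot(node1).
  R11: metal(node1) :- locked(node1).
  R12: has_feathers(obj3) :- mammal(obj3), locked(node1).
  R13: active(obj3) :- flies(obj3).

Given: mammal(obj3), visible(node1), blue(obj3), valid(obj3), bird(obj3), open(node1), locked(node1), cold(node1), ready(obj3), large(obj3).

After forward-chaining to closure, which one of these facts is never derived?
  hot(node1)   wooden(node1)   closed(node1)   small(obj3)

[1] R2 [flies(obj3) :- ready(obj3), blue(obj3).]; R5 [wooden(node1) :- large(obj3), blue(obj3).]; R11 [metal(node1) :- locked(node1).]; R12 [has_feathers(obj3) :- mammal(obj3), locked(node1).]. ⇒ new: flies(obj3), wooden(node1), metal(node1), has_feathers(obj3).
[2] R1 [small(obj3) :- metal(node1).]; R6 [stale(obj3) :- has_feathers(obj3), visible(node1).]; R13 [active(obj3) :- flies(obj3).]. ⇒ new: small(obj3), stale(obj3), active(obj3).
[3] R3 [flagged(obj3) :- active(obj3), small(obj3).]; R8 [hot(node1) :- stale(obj3), open(node1).]. ⇒ new: flagged(obj3), hot(node1).
[4] R4 [swims(obj3) :- hot(node1), wooden(node1).]. ⇒ new: swims(obj3).
[5] R7 [signed(obj3) :- swims(obj3), flagged(obj3).]. ⇒ new: signed(obj3).
Derived: hot(node1) (round 3), wooden(node1) (round 1), small(obj3) (round 2). closed(node1) never appears in any round.

closed(node1)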